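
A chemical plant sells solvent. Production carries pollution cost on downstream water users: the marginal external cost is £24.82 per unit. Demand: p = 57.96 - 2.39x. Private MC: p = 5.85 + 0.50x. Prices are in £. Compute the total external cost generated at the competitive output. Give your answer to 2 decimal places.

£447.53

Market equilibrium (private): 5.85 + 0.50x = 57.96 - 2.39x → x_m = 18.0311.
Total external cost = MEC × x_m = 24.82 × 18.0311 = 447.5319.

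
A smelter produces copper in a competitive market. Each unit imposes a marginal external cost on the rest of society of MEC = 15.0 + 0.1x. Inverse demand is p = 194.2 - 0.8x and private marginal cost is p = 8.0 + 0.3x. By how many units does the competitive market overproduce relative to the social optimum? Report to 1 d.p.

Market equilibrium (private): 8.0 + 0.3x = 194.2 - 0.8x → x_m = 169.2727.
Social marginal cost = private MC + MEC = 23.0 + 0.4x.
Set SMC = demand: 23.0 + 0.4x = 194.2 - 0.8x → x* = 142.6667.
Gap = |169.2727 − 142.6667| = 26.6060.

26.6 units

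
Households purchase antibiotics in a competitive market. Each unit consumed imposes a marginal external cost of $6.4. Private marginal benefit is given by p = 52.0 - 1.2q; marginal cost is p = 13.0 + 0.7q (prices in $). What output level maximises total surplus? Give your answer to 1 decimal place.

q* = 17.2

Social marginal benefit = demand − MEC = 45.6 - 1.2q.
Set SMB = MC: 45.6 - 1.2q = 13.0 + 0.7q → q* = 17.1579.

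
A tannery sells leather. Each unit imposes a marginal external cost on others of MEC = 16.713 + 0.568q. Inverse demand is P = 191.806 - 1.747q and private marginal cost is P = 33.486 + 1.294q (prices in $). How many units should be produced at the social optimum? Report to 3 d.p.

Social marginal cost = private MC + MEC = 50.199 + 1.862q.
Set SMC = demand: 50.199 + 1.862q = 191.806 - 1.747q → q* = 39.2372.

q* = 39.237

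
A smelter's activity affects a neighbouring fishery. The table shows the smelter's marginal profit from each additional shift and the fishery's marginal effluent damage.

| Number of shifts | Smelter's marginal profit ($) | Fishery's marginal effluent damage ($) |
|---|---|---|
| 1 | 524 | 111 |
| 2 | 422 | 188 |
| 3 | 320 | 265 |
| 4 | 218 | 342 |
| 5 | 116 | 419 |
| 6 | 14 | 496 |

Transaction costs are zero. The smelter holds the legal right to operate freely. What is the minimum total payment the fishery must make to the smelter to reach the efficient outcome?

Left alone the smelter would choose level 6 (marginal profit stays positive).
Efficient level: k* = 3 (marginal profit ≥ marginal effluent damage through 3).
The fishery must at least cover the smelter's forgone profit from cutting 6→3: 218 + 116 + 14 = 348.

$348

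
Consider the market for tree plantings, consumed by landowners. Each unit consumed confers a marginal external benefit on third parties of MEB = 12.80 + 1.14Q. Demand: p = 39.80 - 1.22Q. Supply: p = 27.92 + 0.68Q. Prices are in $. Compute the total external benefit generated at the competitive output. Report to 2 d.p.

$102.32

Market equilibrium (private): 27.92 + 0.68Q = 39.80 - 1.22Q → Q_m = 6.2526.
Total external benefit = ∫₀^{Q_m} (12.80 + 1.14Q) dQ = 12.80×6.2526 + ½×1.14×6.2526² = 102.3174.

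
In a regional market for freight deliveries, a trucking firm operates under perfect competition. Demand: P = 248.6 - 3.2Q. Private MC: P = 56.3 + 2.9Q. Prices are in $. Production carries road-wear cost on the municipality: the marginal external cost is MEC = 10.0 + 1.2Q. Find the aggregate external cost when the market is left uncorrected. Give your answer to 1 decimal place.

$911.5

Market equilibrium (private): 56.3 + 2.9Q = 248.6 - 3.2Q → Q_m = 31.5246.
Total external cost = ∫₀^{Q_m} (10.0 + 1.2Q) dQ = 10.0×31.5246 + ½×1.2×31.5246² = 911.5262.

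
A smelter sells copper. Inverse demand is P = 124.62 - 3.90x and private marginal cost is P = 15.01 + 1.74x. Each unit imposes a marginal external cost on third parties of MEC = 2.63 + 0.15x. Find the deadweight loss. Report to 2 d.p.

DWL = 2.66

Market equilibrium (private): 15.01 + 1.74x = 124.62 - 3.90x → x_m = 19.4344.
Social marginal cost = private MC + MEC = 17.64 + 1.89x.
Set SMC = demand: 17.64 + 1.89x = 124.62 - 3.90x → x* = 18.4767.
The loss is the area between SMC and demand from x* to x_m; with linear curves that's a triangle of height MEC(x_m).
DWL = ½ × 0.9577 × 5.5452 = 2.6553.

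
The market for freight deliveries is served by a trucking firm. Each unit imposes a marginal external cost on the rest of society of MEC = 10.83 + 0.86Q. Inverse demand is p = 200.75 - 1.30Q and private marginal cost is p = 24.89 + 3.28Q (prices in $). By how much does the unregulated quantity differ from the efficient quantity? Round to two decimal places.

Market equilibrium (private): 24.89 + 3.28Q = 200.75 - 1.30Q → Q_m = 38.3974.
Social marginal cost = private MC + MEC = 35.72 + 4.14Q.
Set SMC = demand: 35.72 + 4.14Q = 200.75 - 1.30Q → Q* = 30.3364.
Gap = |38.3974 − 30.3364| = 8.0610.

8.06 units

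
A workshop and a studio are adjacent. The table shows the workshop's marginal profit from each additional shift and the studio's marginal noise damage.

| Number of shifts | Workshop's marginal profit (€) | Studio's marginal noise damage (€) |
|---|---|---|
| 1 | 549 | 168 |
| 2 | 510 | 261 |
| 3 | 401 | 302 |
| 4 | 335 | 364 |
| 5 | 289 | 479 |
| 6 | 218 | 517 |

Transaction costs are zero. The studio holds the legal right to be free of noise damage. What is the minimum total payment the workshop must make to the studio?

€731

Efficient level: marginal profit ≥ marginal noise damage through level 3, so k* = 3.
With the studio holding the right, the workshop must at least compensate total damage at k*: 168 + 261 + 302 = 731.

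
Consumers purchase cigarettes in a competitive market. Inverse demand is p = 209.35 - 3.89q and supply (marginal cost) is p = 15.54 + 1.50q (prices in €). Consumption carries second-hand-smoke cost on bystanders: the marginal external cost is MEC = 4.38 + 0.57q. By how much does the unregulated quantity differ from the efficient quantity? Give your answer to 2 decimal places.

Market equilibrium (private): 15.54 + 1.50q = 209.35 - 3.89q → q_m = 35.9573.
Social marginal benefit = demand − MEC = 204.97 - 4.46q.
Set SMB = MC: 204.97 - 4.46q = 15.54 + 1.50q → q* = 31.7836.
Gap = |35.9573 − 31.7836| = 4.1737.

4.17 units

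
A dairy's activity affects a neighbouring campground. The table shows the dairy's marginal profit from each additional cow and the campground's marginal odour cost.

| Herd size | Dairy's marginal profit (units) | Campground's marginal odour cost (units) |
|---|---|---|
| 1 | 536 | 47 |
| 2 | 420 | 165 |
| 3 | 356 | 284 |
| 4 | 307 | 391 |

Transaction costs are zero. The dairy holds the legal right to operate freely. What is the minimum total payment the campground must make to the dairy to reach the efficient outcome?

Left alone the dairy would choose level 4 (marginal profit stays positive).
Efficient level: k* = 3 (marginal profit ≥ marginal odour cost through 3).
The campground must at least cover the dairy's forgone profit from cutting 4→3: 307 = 307.

307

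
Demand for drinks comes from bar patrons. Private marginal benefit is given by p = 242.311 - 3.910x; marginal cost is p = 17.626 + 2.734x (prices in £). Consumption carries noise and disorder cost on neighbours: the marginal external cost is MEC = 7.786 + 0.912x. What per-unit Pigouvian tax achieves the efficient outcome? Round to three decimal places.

tax = £33.965 per unit

Social marginal benefit = demand − MEC = 234.525 - 4.822x.
Set SMB = MC: 234.525 - 4.822x = 17.626 + 2.734x → x* = 28.7055.
The Pigouvian tax equals MEC at x*: 7.786 + 0.912×28.7055 = 33.9654.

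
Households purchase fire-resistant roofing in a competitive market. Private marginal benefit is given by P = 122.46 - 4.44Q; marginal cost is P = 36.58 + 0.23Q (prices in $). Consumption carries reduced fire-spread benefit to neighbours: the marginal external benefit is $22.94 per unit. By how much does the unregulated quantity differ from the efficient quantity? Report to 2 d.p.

4.91 units

Market equilibrium (private): 36.58 + 0.23Q = 122.46 - 4.44Q → Q_m = 18.3897.
Social marginal benefit = demand + MEB = 145.40 - 4.44Q.
Set SMB = MC: 145.40 - 4.44Q = 36.58 + 0.23Q → Q* = 23.3019.
Gap = |18.3897 − 23.3019| = 4.9122.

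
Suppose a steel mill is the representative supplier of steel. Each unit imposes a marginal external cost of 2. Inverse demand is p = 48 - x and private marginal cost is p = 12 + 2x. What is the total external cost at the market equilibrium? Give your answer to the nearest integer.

24

Market equilibrium (private): 12 + 2x = 48 - x → x_m = 12.0000.
Total external cost = MEC × x_m = 2 × 12.0000 = 24.0000.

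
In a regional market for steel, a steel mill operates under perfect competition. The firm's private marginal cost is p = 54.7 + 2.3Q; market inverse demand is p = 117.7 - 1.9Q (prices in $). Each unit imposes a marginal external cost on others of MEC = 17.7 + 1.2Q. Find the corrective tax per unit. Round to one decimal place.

tax = $27.8 per unit

Social marginal cost = private MC + MEC = 72.4 + 3.5Q.
Set SMC = demand: 72.4 + 3.5Q = 117.7 - 1.9Q → Q* = 8.3889.
The Pigouvian tax equals MEC at Q*: 17.7 + 1.2×8.3889 = 27.7667.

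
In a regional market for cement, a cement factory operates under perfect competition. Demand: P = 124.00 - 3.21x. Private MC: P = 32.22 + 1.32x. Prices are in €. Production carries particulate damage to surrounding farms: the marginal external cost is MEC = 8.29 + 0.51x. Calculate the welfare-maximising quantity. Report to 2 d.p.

Social marginal cost = private MC + MEC = 40.51 + 1.83x.
Set SMC = demand: 40.51 + 1.83x = 124.00 - 3.21x → x* = 16.5655.

x* = 16.57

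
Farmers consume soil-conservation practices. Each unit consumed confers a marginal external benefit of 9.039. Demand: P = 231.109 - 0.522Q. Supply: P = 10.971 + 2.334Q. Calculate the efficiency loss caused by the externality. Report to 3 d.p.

Market equilibrium (private): 10.971 + 2.334Q = 231.109 - 0.522Q → Q_m = 77.0791.
Social marginal benefit = demand + MEB = 240.148 - 0.522Q.
Set SMB = MC: 240.148 - 0.522Q = 10.971 + 2.334Q → Q* = 80.2440.
Height of the DWL triangle at Q_m is SMB(Q_m) − MC(Q_m) = MEB(Q_m) = 9.0390.
DWL = ½ × 3.1649 × 9.0390 = 14.3038.

DWL = 14.304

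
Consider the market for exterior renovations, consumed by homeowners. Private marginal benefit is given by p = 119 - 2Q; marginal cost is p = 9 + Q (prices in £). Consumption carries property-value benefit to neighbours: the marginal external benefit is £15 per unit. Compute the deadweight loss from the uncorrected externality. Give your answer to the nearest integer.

DWL = £38

Market equilibrium (private): 9 + Q = 119 - 2Q → Q_m = 36.6667.
Social marginal benefit = demand + MEB = 134 - 2Q.
Set SMB = MC: 134 - 2Q = 9 + Q → Q* = 41.6667.
Between Q* and Q_m the wedge SMB − MC runs linearly from 0 to MEB(Q_m), so the loss is a triangle.
DWL = ½ × 5.0000 × 15.0000 = 37.5000.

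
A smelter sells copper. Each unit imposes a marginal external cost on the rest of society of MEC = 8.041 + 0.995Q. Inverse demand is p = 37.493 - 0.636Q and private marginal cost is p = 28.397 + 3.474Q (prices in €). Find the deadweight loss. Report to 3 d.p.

DWL = €10.276

Market equilibrium (private): 28.397 + 3.474Q = 37.493 - 0.636Q → Q_m = 2.2131.
Social marginal cost = private MC + MEC = 36.438 + 4.469Q.
Set SMC = demand: 36.438 + 4.469Q = 37.493 - 0.636Q → Q* = 0.2067.
The welfare-loss triangle has base |Q_m − Q*| and height MEC(Q_m) (the vertical gap between SMC and demand is zero at Q* and MEC at Q_m).
DWL = ½ × 2.0064 × 10.2431 = 10.2759.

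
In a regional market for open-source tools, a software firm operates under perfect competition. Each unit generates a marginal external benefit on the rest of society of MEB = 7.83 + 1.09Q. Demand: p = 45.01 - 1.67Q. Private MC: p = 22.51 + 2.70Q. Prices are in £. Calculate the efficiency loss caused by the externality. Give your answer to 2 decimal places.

DWL = £27.54

Market equilibrium (private): 22.51 + 2.70Q = 45.01 - 1.67Q → Q_m = 5.1487.
Social marginal cost = private MC − MEB = 14.68 + 1.61Q.
Set SMC = demand: 14.68 + 1.61Q = 45.01 - 1.67Q → Q* = 9.2470.
Between Q* and Q_m the wedge demand − SMC runs linearly from 0 to MEB(Q_m), so the loss is a triangle.
DWL = ½ × 4.0983 × 13.4421 = 27.5449.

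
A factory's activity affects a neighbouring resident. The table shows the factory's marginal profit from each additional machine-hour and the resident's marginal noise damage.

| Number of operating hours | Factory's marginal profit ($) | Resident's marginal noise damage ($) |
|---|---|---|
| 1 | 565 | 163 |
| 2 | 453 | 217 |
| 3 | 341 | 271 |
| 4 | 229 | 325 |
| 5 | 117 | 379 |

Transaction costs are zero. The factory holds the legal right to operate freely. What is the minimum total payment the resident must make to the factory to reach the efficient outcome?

Left alone the factory would choose level 5 (marginal profit stays positive).
Efficient level: k* = 3 (marginal profit ≥ marginal noise damage through 3).
The resident must at least cover the factory's forgone profit from cutting 5→3: 229 + 117 = 346.

$346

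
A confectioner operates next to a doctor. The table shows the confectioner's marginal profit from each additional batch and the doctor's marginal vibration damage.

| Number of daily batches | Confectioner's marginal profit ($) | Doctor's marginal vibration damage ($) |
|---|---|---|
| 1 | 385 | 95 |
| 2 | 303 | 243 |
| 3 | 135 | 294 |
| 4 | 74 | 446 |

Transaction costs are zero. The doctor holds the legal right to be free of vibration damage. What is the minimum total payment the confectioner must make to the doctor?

$338

Efficient level: marginal profit ≥ marginal vibration damage through level 2, so k* = 2.
With the doctor holding the right, the confectioner must at least compensate total damage at k*: 95 + 243 = 338.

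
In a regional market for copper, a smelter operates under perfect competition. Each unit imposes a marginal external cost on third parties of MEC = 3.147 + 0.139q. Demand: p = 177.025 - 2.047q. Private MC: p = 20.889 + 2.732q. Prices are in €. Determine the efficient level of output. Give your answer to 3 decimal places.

Social marginal cost = private MC + MEC = 24.036 + 2.871q.
Set SMC = demand: 24.036 + 2.871q = 177.025 - 2.047q → q* = 31.1080.

q* = 31.108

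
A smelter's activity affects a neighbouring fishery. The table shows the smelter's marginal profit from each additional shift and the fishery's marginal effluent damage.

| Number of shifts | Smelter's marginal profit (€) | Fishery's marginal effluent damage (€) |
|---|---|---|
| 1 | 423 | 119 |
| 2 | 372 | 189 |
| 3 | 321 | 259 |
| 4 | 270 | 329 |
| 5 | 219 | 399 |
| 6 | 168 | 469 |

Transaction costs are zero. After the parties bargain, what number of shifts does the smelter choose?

3

Bargaining reaches the level where marginal profit last exceeds marginal effluent damage.
That holds through level 3 (321 ≥ 259) but not at 4 (270 < 329).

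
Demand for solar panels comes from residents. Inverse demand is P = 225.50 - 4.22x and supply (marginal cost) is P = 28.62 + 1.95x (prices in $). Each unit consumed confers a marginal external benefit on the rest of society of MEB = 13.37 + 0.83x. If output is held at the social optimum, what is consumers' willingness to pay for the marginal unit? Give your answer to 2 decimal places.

Social marginal benefit = demand + MEB = 238.87 - 3.39x.
Set SMB = MC: 238.87 - 3.39x = 28.62 + 1.95x → x* = 39.3727.
Consumer price on the demand curve at x*: 225.50 − 4.22×39.3727 = 59.3472.

P = $59.35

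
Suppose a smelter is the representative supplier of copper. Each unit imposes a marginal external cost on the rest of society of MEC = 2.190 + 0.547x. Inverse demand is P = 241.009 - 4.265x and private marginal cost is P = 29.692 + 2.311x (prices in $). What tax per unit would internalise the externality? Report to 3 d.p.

Social marginal cost = private MC + MEC = 31.882 + 2.858x.
Set SMC = demand: 31.882 + 2.858x = 241.009 - 4.265x → x* = 29.3594.
The Pigouvian tax equals MEC at x*: 2.190 + 0.547×29.3594 = 18.2496.

tax = $18.250 per unit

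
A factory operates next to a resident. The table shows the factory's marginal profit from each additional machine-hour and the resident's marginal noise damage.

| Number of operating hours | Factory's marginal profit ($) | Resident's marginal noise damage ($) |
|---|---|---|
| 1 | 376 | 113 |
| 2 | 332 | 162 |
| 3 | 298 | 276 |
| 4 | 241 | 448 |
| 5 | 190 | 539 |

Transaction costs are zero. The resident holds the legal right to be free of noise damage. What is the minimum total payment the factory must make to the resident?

$551

Efficient level: marginal profit ≥ marginal noise damage through level 3, so k* = 3.
With the resident holding the right, the factory must at least compensate total damage at k*: 113 + 162 + 276 = 551.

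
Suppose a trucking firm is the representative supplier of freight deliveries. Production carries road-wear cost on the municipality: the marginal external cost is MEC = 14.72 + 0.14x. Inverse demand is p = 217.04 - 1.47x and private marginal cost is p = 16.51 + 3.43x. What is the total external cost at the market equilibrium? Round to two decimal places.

719.65

Market equilibrium (private): 16.51 + 3.43x = 217.04 - 1.47x → x_m = 40.9245.
Total external cost = ∫₀^{x_m} (14.72 + 0.14x) dx = 14.72×40.9245 + ½×0.14×40.9245² = 719.6457.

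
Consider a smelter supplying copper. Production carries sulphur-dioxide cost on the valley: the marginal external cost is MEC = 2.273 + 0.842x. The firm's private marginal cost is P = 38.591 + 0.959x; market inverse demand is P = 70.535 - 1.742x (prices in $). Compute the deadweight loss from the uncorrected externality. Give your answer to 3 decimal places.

Market equilibrium (private): 38.591 + 0.959x = 70.535 - 1.742x → x_m = 11.8267.
Social marginal cost = private MC + MEC = 40.864 + 1.801x.
Set SMC = demand: 40.864 + 1.801x = 70.535 - 1.742x → x* = 8.3745.
The loss is the area between SMC and demand from x* to x_m; with linear curves that's a triangle of height MEC(x_m).
DWL = ½ × 3.4522 × 12.2311 = 21.1121.

DWL = $21.112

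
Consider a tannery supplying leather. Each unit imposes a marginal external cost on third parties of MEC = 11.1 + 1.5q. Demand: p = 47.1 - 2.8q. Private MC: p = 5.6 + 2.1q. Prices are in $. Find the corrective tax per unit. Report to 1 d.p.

tax = $18.2 per unit

Social marginal cost = private MC + MEC = 16.7 + 3.6q.
Set SMC = demand: 16.7 + 3.6q = 47.1 - 2.8q → q* = 4.7500.
The Pigouvian tax equals MEC at q*: 11.1 + 1.5×4.7500 = 18.2250.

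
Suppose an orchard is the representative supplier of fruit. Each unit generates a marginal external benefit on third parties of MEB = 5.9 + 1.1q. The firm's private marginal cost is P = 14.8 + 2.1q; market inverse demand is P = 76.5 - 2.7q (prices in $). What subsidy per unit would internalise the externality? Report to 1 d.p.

subsidy = $26.0 per unit

Social marginal cost = private MC − MEB = 8.9 + q.
Set SMC = demand: 8.9 + q = 76.5 - 2.7q → q* = 18.2703.
The Pigouvian subsidy equals MEB at q*: 5.9 + 1.1×18.2703 = 25.9973.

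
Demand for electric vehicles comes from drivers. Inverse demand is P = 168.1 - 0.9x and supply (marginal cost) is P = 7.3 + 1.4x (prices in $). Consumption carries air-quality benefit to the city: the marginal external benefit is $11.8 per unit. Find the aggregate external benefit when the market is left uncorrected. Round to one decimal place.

Market equilibrium (private): 7.3 + 1.4x = 168.1 - 0.9x → x_m = 69.9130.
Total external benefit = MEB × x_m = 11.8 × 69.9130 = 824.9734.

$825.0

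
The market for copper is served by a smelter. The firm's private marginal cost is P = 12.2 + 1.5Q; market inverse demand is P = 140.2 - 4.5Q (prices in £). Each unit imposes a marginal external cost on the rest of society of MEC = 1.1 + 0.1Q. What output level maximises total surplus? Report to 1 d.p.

Q* = 20.8

Social marginal cost = private MC + MEC = 13.3 + 1.6Q.
Set SMC = demand: 13.3 + 1.6Q = 140.2 - 4.5Q → Q* = 20.8033.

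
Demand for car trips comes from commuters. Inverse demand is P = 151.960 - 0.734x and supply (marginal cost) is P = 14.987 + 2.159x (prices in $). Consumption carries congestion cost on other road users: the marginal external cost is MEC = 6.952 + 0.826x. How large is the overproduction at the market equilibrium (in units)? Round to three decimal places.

12.385 units

Market equilibrium (private): 14.987 + 2.159x = 151.960 - 0.734x → x_m = 47.3464.
Social marginal benefit = demand − MEC = 145.008 - 1.560x.
Set SMB = MC: 145.008 - 1.560x = 14.987 + 2.159x → x* = 34.9613.
Gap = |47.3464 − 34.9613| = 12.3851.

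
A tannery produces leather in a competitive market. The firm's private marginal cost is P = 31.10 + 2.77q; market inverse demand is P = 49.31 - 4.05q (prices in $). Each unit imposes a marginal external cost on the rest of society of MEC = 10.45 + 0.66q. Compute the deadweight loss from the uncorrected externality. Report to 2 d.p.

Market equilibrium (private): 31.10 + 2.77q = 49.31 - 4.05q → q_m = 2.6701.
Social marginal cost = private MC + MEC = 41.55 + 3.43q.
Set SMC = demand: 41.55 + 3.43q = 49.31 - 4.05q → q* = 1.0374.
The welfare-loss triangle has base |q_m − q*| and height MEC(q_m) (the vertical gap between SMC and demand is zero at q* and MEC at q_m).
DWL = ½ × 1.6327 × 12.2123 = 9.9695.

DWL = $9.97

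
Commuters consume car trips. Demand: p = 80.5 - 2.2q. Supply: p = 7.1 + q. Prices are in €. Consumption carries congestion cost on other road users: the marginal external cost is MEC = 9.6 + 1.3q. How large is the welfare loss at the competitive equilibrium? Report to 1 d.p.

Market equilibrium (private): 7.1 + q = 80.5 - 2.2q → q_m = 22.9375.
Social marginal benefit = demand − MEC = 70.9 - 3.5q.
Set SMB = MC: 70.9 - 3.5q = 7.1 + q → q* = 14.1778.
Between q* and q_m the wedge MC − SMB runs linearly from 0 to MEC(q_m), so the loss is a triangle.
DWL = ½ × 8.7597 × 39.4188 = 172.6484.

DWL = €172.6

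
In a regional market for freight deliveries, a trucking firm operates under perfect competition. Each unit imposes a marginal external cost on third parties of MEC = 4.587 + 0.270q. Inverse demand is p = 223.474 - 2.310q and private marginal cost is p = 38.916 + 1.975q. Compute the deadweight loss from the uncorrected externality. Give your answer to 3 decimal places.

Market equilibrium (private): 38.916 + 1.975q = 223.474 - 2.310q → q_m = 43.0707.
Social marginal cost = private MC + MEC = 43.503 + 2.245q.
Set SMC = demand: 43.503 + 2.245q = 223.474 - 2.310q → q* = 39.5106.
Between q* and q_m the wedge SMC − demand runs linearly from 0 to MEC(q_m), so the loss is a triangle.
DWL = ½ × 3.5601 × 16.2161 = 28.8655.

DWL = 28.865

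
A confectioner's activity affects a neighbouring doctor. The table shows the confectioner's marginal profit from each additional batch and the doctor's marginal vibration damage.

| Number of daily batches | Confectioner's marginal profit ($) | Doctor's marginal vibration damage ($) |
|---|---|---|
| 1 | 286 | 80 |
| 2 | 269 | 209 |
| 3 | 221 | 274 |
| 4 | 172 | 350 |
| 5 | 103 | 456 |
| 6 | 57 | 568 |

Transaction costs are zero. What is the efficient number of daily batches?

Bargaining reaches the level where marginal profit last exceeds marginal vibration damage.
That holds through level 2 (269 ≥ 209) but not at 3 (221 < 274).

2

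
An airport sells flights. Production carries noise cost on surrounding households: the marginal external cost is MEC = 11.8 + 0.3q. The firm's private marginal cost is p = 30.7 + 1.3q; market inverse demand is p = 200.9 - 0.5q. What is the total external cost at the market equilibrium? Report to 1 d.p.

2456.9

Market equilibrium (private): 30.7 + 1.3q = 200.9 - 0.5q → q_m = 94.5556.
Total external cost = ∫₀^{q_m} (11.8 + 0.3q) dq = 11.8×94.5556 + ½×0.3×94.5556² = 2456.8703.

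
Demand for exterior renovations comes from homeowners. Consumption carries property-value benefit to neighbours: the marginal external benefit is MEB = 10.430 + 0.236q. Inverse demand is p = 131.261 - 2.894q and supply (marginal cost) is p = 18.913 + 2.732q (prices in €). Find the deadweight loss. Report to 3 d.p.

Market equilibrium (private): 18.913 + 2.732q = 131.261 - 2.894q → q_m = 19.9694.
Social marginal benefit = demand + MEB = 141.691 - 2.658q.
Set SMB = MC: 141.691 - 2.658q = 18.913 + 2.732q → q* = 22.7788.
The loss is the area between SMB and MC from q* to q_m; with linear curves that's a triangle of height MEB(q_m).
DWL = ½ × 2.8094 × 15.1428 = 21.2711.

DWL = €21.271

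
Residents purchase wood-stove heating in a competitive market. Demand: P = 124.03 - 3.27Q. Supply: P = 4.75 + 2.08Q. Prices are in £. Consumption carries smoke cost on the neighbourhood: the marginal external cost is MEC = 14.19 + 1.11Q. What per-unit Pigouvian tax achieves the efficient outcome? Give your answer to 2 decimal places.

tax = £32.25 per unit

Social marginal benefit = demand − MEC = 109.84 - 4.38Q.
Set SMB = MC: 109.84 - 4.38Q = 4.75 + 2.08Q → Q* = 16.2678.
The Pigouvian tax equals MEC at Q*: 14.19 + 1.11×16.2678 = 32.2473.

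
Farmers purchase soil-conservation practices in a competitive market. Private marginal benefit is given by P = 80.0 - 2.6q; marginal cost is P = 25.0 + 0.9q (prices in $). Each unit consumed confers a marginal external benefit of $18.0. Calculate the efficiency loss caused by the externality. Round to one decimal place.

Market equilibrium (private): 25.0 + 0.9q = 80.0 - 2.6q → q_m = 15.7143.
Social marginal benefit = demand + MEB = 98.0 - 2.6q.
Set SMB = MC: 98.0 - 2.6q = 25.0 + 0.9q → q* = 20.8571.
The welfare-loss triangle has base |q_m − q*| and height MEB(q_m) (the vertical gap between SMB and MC is zero at q* and MEB at q_m).
DWL = ½ × 5.1428 × 18.0000 = 46.2852.

DWL = $46.3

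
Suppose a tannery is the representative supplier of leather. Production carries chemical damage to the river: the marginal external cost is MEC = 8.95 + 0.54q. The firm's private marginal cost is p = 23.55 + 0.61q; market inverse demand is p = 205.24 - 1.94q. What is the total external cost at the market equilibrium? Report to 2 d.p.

2008.41

Market equilibrium (private): 23.55 + 0.61q = 205.24 - 1.94q → q_m = 71.2510.
Total external cost = ∫₀^{q_m} (8.95 + 0.54q) dq = 8.95×71.2510 + ½×0.54×71.2510² = 2008.4068.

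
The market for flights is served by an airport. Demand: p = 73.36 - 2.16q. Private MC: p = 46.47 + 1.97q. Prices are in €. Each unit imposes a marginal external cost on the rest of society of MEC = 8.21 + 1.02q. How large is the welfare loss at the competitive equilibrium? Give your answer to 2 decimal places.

DWL = €21.41

Market equilibrium (private): 46.47 + 1.97q = 73.36 - 2.16q → q_m = 6.5109.
Social marginal cost = private MC + MEC = 54.68 + 2.99q.
Set SMC = demand: 54.68 + 2.99q = 73.36 - 2.16q → q* = 3.6272.
The loss is the area between SMC and demand from q* to q_m; with linear curves that's a triangle of height MEC(q_m).
DWL = ½ × 2.8837 × 14.8511 = 21.4131.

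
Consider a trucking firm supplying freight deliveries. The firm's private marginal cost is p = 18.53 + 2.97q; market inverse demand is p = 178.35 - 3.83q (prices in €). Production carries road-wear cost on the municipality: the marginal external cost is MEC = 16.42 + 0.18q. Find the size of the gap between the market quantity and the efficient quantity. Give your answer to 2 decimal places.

Market equilibrium (private): 18.53 + 2.97q = 178.35 - 3.83q → q_m = 23.5029.
Social marginal cost = private MC + MEC = 34.95 + 3.15q.
Set SMC = demand: 34.95 + 3.15q = 178.35 - 3.83q → q* = 20.5444.
Gap = |23.5029 − 20.5444| = 2.9585.

2.96 units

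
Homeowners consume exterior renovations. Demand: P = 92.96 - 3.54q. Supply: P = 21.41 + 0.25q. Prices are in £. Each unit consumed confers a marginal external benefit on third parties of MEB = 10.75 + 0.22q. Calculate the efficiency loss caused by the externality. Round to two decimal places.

Market equilibrium (private): 21.41 + 0.25q = 92.96 - 3.54q → q_m = 18.8786.
Social marginal benefit = demand + MEB = 103.71 - 3.32q.
Set SMB = MC: 103.71 - 3.32q = 21.41 + 0.25q → q* = 23.0532.
The loss is the area between SMB and MC from q* to q_m; with linear curves that's a triangle of height MEB(q_m).
DWL = ½ × 4.1746 × 14.9033 = 31.1077.

DWL = £31.11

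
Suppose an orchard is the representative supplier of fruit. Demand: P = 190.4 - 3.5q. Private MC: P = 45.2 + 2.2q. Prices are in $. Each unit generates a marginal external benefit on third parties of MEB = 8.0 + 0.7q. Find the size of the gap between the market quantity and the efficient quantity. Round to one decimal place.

Market equilibrium (private): 45.2 + 2.2q = 190.4 - 3.5q → q_m = 25.4737.
Social marginal cost = private MC − MEB = 37.2 + 1.5q.
Set SMC = demand: 37.2 + 1.5q = 190.4 - 3.5q → q* = 30.6400.
Gap = |25.4737 − 30.6400| = 5.1663.

5.2 units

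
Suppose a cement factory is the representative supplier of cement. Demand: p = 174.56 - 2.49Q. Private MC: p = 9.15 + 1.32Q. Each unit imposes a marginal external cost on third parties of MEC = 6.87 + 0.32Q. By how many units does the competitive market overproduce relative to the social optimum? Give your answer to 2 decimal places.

5.03 units

Market equilibrium (private): 9.15 + 1.32Q = 174.56 - 2.49Q → Q_m = 43.4147.
Social marginal cost = private MC + MEC = 16.02 + 1.64Q.
Set SMC = demand: 16.02 + 1.64Q = 174.56 - 2.49Q → Q* = 38.3874.
Gap = |43.4147 − 38.3874| = 5.0273.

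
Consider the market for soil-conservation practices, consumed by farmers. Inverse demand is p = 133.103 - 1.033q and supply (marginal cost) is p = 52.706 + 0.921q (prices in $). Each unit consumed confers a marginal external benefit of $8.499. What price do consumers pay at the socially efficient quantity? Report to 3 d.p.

Social marginal benefit = demand + MEB = 141.602 - 1.033q.
Set SMB = MC: 141.602 - 1.033q = 52.706 + 0.921q → q* = 45.4944.
Consumer price on the demand curve at q*: 133.103 − 1.033×45.4944 = 86.1073.

P = $86.107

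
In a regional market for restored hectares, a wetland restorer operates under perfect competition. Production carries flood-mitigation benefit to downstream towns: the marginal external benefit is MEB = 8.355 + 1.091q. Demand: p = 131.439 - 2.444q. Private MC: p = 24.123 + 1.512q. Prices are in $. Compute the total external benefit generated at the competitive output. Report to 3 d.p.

$628.081

Market equilibrium (private): 24.123 + 1.512q = 131.439 - 2.444q → q_m = 27.1274.
Total external benefit = ∫₀^{q_m} (8.355 + 1.091q) dq = 8.355×27.1274 + ½×1.091×27.1274² = 628.0806.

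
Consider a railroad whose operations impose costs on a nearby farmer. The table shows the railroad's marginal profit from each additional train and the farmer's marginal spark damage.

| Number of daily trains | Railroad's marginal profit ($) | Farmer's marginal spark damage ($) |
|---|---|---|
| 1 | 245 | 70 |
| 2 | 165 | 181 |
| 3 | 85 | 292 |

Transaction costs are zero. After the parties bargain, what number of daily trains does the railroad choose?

Bargaining reaches the level where marginal profit last exceeds marginal spark damage.
That holds through level 1 (245 ≥ 70) but not at 2 (165 < 181).

1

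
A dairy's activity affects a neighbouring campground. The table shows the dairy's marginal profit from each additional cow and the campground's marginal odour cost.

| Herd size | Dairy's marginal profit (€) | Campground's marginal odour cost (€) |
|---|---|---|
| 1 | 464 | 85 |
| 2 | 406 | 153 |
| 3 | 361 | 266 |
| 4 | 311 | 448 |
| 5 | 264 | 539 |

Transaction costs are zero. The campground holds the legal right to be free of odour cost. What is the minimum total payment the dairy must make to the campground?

€504

Efficient level: marginal profit ≥ marginal odour cost through level 3, so k* = 3.
With the campground holding the right, the dairy must at least compensate total damage at k*: 85 + 153 + 266 = 504.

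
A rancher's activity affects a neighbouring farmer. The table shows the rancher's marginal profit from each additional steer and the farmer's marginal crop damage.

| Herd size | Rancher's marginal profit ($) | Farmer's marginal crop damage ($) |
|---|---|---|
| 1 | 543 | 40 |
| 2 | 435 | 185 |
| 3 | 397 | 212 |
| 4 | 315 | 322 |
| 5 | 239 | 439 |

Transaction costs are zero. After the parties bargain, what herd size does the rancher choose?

Bargaining reaches the level where marginal profit last exceeds marginal crop damage.
That holds through level 3 (397 ≥ 212) but not at 4 (315 < 322).

3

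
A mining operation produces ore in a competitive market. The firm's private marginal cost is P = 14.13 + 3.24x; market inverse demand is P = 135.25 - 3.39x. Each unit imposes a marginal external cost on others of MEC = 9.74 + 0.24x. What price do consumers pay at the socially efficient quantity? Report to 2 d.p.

Social marginal cost = private MC + MEC = 23.87 + 3.48x.
Set SMC = demand: 23.87 + 3.48x = 135.25 - 3.39x → x* = 16.2125.
Consumer price on the demand curve at x*: 135.25 − 3.39×16.2125 = 80.2896.

P = 80.29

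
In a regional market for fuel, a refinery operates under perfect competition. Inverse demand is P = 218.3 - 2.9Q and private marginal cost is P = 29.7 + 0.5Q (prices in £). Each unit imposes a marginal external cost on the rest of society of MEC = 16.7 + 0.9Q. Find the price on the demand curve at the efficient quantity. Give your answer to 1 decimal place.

Social marginal cost = private MC + MEC = 46.4 + 1.4Q.
Set SMC = demand: 46.4 + 1.4Q = 218.3 - 2.9Q → Q* = 39.9767.
Consumer price on the demand curve at Q*: 218.3 − 2.9×39.9767 = 102.3676.

P = £102.4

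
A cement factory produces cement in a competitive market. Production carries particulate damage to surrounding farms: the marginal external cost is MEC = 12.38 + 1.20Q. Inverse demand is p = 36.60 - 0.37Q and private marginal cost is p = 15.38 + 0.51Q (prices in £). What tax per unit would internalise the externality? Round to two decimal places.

tax = £17.48 per unit

Social marginal cost = private MC + MEC = 27.76 + 1.71Q.
Set SMC = demand: 27.76 + 1.71Q = 36.60 - 0.37Q → Q* = 4.2500.
The Pigouvian tax equals MEC at Q*: 12.38 + 1.20×4.2500 = 17.4800.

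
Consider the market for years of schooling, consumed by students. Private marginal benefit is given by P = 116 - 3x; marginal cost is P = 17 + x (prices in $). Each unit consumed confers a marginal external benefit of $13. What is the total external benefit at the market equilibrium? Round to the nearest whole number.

$322

Market equilibrium (private): 17 + x = 116 - 3x → x_m = 24.7500.
Total external benefit = MEB × x_m = 13 × 24.7500 = 321.7500.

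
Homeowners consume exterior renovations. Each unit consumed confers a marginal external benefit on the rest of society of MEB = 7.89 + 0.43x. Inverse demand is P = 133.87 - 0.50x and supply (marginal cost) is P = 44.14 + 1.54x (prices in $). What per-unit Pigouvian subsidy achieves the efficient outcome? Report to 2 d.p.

subsidy = $33.96 per unit

Social marginal benefit = demand + MEB = 141.76 - 0.07x.
Set SMB = MC: 141.76 - 0.07x = 44.14 + 1.54x → x* = 60.6335.
The Pigouvian subsidy equals MEB at x*: 7.89 + 0.43×60.6335 = 33.9624.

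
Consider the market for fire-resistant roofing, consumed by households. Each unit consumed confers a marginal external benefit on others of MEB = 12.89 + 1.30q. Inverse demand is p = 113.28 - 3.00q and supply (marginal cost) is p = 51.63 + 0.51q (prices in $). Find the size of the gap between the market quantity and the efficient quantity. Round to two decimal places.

Market equilibrium (private): 51.63 + 0.51q = 113.28 - 3.00q → q_m = 17.5641.
Social marginal benefit = demand + MEB = 126.17 - 1.70q.
Set SMB = MC: 126.17 - 1.70q = 51.63 + 0.51q → q* = 33.7285.
Gap = |17.5641 − 33.7285| = 16.1644.

16.16 units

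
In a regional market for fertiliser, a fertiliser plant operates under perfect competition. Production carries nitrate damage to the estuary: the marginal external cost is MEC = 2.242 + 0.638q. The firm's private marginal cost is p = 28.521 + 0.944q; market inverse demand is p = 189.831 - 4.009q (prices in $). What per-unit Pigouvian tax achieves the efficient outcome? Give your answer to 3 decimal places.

Social marginal cost = private MC + MEC = 30.763 + 1.582q.
Set SMC = demand: 30.763 + 1.582q = 189.831 - 4.009q → q* = 28.4507.
The Pigouvian tax equals MEC at q*: 2.242 + 0.638×28.4507 = 20.3935.

tax = $20.394 per unit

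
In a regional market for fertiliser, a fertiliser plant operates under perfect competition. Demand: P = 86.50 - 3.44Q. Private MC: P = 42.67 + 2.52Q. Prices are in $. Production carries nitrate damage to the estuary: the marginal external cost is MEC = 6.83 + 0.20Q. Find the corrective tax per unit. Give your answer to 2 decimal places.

Social marginal cost = private MC + MEC = 49.50 + 2.72Q.
Set SMC = demand: 49.50 + 2.72Q = 86.50 - 3.44Q → Q* = 6.0065.
The Pigouvian tax equals MEC at Q*: 6.83 + 0.20×6.0065 = 8.0313.

tax = $8.03 per unit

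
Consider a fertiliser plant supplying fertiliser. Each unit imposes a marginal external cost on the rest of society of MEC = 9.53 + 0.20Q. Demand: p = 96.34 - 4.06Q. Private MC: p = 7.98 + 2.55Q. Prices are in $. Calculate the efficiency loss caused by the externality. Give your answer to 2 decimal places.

Market equilibrium (private): 7.98 + 2.55Q = 96.34 - 4.06Q → Q_m = 13.3676.
Social marginal cost = private MC + MEC = 17.51 + 2.75Q.
Set SMC = demand: 17.51 + 2.75Q = 96.34 - 4.06Q → Q* = 11.5756.
Between Q* and Q_m the wedge SMC − demand runs linearly from 0 to MEC(Q_m), so the loss is a triangle.
DWL = ½ × 1.7920 × 12.2035 = 10.9343.

DWL = $10.93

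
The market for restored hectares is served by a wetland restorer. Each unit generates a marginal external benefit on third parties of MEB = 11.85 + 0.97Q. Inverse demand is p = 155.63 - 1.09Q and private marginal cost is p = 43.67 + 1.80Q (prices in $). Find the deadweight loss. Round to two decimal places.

Market equilibrium (private): 43.67 + 1.80Q = 155.63 - 1.09Q → Q_m = 38.7405.
Social marginal cost = private MC − MEB = 31.82 + 0.83Q.
Set SMC = demand: 31.82 + 0.83Q = 155.63 - 1.09Q → Q* = 64.4844.
The welfare-loss triangle has base |Q_m − Q*| and height MEB(Q_m) (the vertical gap between SMC and demand is zero at Q* and MEB at Q_m).
DWL = ½ × 25.7439 × 49.4283 = 636.2386.

DWL = $636.24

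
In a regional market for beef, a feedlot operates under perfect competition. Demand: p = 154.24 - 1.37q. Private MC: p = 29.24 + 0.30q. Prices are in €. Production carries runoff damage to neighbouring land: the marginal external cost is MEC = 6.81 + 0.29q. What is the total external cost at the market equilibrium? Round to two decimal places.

Market equilibrium (private): 29.24 + 0.30q = 154.24 - 1.37q → q_m = 74.8503.
Total external cost = ∫₀^{q_m} (6.81 + 0.29q) dq = 6.81×74.8503 + ½×0.29×74.8503² = 1322.1028.

€1322.10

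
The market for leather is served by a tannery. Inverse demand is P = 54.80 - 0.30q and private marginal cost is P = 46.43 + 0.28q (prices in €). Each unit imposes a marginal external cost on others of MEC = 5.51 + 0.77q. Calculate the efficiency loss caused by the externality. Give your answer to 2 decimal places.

DWL = €102.33

Market equilibrium (private): 46.43 + 0.28q = 54.80 - 0.30q → q_m = 14.4310.
Social marginal cost = private MC + MEC = 51.94 + 1.05q.
Set SMC = demand: 51.94 + 1.05q = 54.80 - 0.30q → q* = 2.1185.
Between q* and q_m the wedge SMC − demand runs linearly from 0 to MEC(q_m), so the loss is a triangle.
DWL = ½ × 12.3125 × 16.6219 = 102.3286.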